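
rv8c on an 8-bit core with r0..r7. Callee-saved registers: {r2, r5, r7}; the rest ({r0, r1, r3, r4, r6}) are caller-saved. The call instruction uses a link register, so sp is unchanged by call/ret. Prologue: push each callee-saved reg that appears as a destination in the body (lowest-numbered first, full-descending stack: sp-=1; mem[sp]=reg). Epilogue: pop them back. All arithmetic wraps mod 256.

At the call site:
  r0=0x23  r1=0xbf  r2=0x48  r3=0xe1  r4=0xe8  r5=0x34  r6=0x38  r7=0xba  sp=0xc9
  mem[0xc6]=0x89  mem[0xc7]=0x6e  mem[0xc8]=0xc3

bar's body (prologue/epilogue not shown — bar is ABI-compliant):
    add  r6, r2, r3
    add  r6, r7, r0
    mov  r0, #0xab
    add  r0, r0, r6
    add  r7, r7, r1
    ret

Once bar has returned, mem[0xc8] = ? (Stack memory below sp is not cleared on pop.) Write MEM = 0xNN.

MEM = 0xba

prologue: push r7 -> mem[0xc8]=0xba, sp=0xc8
body[0] add  r6, r2, r3 -> r6=0x29
body[1] add  r6, r7, r0 -> r6=0xdd
body[2] mov  r0, #0xab -> r0=0xab
body[3] add  r0, r0, r6 -> r0=0x88
body[4] add  r7, r7, r1 -> r7=0x79
epilogue: pop r7=0xba, sp=0xc9
prologue pushed ['r7'] at ['0xc8']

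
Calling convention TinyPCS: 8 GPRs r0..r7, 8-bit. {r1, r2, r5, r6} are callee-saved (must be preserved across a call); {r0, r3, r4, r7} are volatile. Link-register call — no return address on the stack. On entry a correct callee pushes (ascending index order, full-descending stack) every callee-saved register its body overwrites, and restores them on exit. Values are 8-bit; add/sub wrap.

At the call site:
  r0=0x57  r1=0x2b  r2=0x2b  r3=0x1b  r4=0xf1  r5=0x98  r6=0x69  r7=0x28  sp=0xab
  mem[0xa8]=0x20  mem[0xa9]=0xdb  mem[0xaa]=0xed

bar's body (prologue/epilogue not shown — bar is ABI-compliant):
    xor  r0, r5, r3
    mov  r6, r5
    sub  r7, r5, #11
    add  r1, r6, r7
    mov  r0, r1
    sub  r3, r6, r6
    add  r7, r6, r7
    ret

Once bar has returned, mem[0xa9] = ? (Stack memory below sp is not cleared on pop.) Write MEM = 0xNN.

prologue: push r1 → mem[0xaa]=0x2b, sp=0xaa
prologue: push r6 → mem[0xa9]=0x69, sp=0xa9
body[0] xor  r0, r5, r3 → r0=0x83
body[1] mov  r6, r5 → r6=0x98
body[2] sub  r7, r5, #11 → r7=0x8d
body[3] add  r1, r6, r7 → r1=0x25
body[4] mov  r0, r1 → r0=0x25
body[5] sub  r3, r6, r6 → r3=0x00
body[6] add  r7, r6, r7 → r7=0x25
epilogue: pop r6=0x69, sp=0xaa
epilogue: pop r1=0x2b, sp=0xab
prologue pushed ['r1', 'r6'] at ['0xaa', '0xa9']

MEM = 0x69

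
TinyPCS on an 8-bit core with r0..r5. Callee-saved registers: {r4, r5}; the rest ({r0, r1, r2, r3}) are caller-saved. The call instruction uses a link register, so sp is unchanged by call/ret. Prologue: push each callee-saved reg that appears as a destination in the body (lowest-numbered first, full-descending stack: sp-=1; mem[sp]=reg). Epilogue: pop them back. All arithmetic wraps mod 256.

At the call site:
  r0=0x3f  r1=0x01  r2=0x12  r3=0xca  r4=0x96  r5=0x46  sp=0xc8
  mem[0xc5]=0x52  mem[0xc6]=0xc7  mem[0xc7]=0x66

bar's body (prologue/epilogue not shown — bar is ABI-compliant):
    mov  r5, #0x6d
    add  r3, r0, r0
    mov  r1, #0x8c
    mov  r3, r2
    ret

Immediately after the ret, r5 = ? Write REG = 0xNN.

prologue: push r5 → mem[0xc7]=0x46, sp=0xc7
body[0] mov  r5, #0x6d → r5=0x6d
body[1] add  r3, r0, r0 → r3=0x7e
body[2] mov  r1, #0x8c → r1=0x8c
body[3] mov  r3, r2 → r3=0x12
epilogue: pop r5=0x46, sp=0xc8
r5 is callee-saved → restored

REG = 0x46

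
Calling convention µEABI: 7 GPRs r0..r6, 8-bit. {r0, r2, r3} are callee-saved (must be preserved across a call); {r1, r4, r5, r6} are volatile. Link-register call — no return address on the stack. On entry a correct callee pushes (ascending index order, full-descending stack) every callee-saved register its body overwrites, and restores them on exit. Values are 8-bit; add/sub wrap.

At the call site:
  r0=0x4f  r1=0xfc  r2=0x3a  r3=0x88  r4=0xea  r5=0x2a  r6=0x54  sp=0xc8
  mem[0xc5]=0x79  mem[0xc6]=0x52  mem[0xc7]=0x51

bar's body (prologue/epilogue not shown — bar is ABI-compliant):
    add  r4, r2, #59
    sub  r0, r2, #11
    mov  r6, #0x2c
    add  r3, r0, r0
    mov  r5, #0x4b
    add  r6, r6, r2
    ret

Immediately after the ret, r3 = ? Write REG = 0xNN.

prologue: push r0 → mem[0xc7]=0x4f, sp=0xc7
prologue: push r3 → mem[0xc6]=0x88, sp=0xc6
body[0] add  r4, r2, #59 → r4=0x75
body[1] sub  r0, r2, #11 → r0=0x2f
body[2] mov  r6, #0x2c → r6=0x2c
body[3] add  r3, r0, r0 → r3=0x5e
body[4] mov  r5, #0x4b → r5=0x4b
body[5] add  r6, r6, r2 → r6=0x66
epilogue: pop r3=0x88, sp=0xc7
epilogue: pop r0=0x4f, sp=0xc8
r3 is callee-saved → restored

REG = 0x88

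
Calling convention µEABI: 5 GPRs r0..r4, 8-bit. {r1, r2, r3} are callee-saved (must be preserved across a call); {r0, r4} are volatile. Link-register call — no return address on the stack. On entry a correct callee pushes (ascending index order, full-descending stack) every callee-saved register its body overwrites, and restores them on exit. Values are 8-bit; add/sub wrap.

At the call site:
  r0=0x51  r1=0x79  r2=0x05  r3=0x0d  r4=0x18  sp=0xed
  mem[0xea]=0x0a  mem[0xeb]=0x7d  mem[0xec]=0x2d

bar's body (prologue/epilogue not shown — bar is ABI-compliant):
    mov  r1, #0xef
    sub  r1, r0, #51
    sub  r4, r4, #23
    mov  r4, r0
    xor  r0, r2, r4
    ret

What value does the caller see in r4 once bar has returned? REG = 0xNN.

prologue: push r1 -> mem[0xec]=0x79, sp=0xec
body[0] mov  r1, #0xef -> r1=0xef
body[1] sub  r1, r0, #51 -> r1=0x1e
body[2] sub  r4, r4, #23 -> r4=0x01
body[3] mov  r4, r0 -> r4=0x51
body[4] xor  r0, r2, r4 -> r0=0x54
epilogue: pop r1=0x79, sp=0xed
r4 is caller-saved -> body value

REG = 0x51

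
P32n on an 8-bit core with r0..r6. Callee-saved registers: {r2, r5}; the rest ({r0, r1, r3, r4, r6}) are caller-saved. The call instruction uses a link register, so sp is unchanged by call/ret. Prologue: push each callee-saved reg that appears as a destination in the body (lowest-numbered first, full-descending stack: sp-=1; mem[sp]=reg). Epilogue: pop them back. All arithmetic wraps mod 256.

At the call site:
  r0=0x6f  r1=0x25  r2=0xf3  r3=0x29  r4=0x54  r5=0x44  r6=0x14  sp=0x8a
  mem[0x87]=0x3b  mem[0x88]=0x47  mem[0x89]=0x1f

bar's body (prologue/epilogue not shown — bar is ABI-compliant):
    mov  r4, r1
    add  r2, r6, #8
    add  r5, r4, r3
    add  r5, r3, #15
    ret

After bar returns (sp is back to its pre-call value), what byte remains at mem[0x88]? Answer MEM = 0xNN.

MEM = 0x44

prologue: push r2 → mem[0x89]=0xf3, sp=0x89
prologue: push r5 → mem[0x88]=0x44, sp=0x88
body[0] mov  r4, r1 → r4=0x25
body[1] add  r2, r6, #8 → r2=0x1c
body[2] add  r5, r4, r3 → r5=0x4e
body[3] add  r5, r3, #15 → r5=0x38
epilogue: pop r5=0x44, sp=0x89
epilogue: pop r2=0xf3, sp=0x8a
prologue pushed ['r2', 'r5'] at ['0x89', '0x88']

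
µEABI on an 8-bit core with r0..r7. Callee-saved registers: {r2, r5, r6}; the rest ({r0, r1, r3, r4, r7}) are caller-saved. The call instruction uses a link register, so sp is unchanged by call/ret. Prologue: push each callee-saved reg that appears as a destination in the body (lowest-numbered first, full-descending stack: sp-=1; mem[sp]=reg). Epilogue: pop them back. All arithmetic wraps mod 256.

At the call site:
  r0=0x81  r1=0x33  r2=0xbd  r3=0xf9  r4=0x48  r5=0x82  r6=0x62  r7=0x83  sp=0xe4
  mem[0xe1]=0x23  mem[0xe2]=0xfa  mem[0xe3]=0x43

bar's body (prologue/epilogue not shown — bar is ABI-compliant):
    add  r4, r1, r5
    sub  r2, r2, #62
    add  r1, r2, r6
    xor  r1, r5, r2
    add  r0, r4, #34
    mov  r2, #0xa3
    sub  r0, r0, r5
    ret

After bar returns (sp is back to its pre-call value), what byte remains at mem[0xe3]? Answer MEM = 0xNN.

prologue: push r2 → mem[0xe3]=0xbd, sp=0xe3
body[0] add  r4, r1, r5 → r4=0xb5
body[1] sub  r2, r2, #62 → r2=0x7f
body[2] add  r1, r2, r6 → r1=0xe1
body[3] xor  r1, r5, r2 → r1=0xfd
body[4] add  r0, r4, #34 → r0=0xd7
body[5] mov  r2, #0xa3 → r2=0xa3
body[6] sub  r0, r0, r5 → r0=0x55
epilogue: pop r2=0xbd, sp=0xe4
prologue pushed ['r2'] at ['0xe3']

MEM = 0xbd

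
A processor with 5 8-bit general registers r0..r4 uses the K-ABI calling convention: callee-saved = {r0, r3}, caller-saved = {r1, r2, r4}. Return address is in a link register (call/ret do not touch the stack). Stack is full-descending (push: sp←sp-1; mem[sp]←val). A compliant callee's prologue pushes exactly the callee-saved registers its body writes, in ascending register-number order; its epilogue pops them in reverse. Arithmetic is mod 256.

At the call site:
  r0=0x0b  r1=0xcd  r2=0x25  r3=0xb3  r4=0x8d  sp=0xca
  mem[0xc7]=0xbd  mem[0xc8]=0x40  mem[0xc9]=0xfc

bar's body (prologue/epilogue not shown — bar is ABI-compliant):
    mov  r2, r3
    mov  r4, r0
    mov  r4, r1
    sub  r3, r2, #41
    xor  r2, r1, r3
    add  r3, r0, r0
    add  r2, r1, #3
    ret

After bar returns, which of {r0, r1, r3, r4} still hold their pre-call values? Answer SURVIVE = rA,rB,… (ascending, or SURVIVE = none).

SURVIVE = r0,r1,r3

prologue: push r3 -> mem[0xc9]=0xb3, sp=0xc9
body[0] mov  r2, r3 -> r2=0xb3
body[1] mov  r4, r0 -> r4=0x0b
body[2] mov  r4, r1 -> r4=0xcd
body[3] sub  r3, r2, #41 -> r3=0x8a
body[4] xor  r2, r1, r3 -> r2=0x47
body[5] add  r3, r0, r0 -> r3=0x16
body[6] add  r2, r1, #3 -> r2=0xd0
epilogue: pop r3=0xb3, sp=0xca
r0: callee-saved, written=False
r1: caller-saved, written=False
r3: callee-saved, written=True
r4: caller-saved, written=True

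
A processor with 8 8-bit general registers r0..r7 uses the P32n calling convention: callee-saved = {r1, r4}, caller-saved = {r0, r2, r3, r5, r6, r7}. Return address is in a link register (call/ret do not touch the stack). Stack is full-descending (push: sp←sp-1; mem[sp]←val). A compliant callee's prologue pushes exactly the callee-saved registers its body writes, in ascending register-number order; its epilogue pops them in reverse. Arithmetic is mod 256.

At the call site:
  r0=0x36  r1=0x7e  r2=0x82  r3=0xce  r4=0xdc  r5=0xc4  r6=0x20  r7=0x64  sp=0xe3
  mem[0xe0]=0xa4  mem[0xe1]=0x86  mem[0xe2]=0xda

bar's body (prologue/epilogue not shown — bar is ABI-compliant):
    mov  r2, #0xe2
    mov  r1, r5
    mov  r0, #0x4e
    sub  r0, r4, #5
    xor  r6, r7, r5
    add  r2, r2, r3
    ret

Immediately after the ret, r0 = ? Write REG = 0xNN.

prologue: push r1 → mem[0xe2]=0x7e, sp=0xe2
body[0] mov  r2, #0xe2 → r2=0xe2
body[1] mov  r1, r5 → r1=0xc4
body[2] mov  r0, #0x4e → r0=0x4e
body[3] sub  r0, r4, #5 → r0=0xd7
body[4] xor  r6, r7, r5 → r6=0xa0
body[5] add  r2, r2, r3 → r2=0xb0
epilogue: pop r1=0x7e, sp=0xe3
r0 is caller-saved → body value

REG = 0xd7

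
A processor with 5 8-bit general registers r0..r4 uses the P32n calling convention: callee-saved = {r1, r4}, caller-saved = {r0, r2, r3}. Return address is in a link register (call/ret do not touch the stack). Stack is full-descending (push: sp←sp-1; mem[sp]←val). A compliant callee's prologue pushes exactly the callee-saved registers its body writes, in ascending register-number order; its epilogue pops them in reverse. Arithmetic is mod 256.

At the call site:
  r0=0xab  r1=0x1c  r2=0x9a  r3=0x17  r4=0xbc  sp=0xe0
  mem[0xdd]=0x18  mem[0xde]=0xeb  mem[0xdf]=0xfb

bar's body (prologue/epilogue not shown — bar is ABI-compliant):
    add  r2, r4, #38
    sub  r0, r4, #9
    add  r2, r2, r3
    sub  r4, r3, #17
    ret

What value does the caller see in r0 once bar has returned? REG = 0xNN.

prologue: push r4 -> mem[0xdf]=0xbc, sp=0xdf
body[0] add  r2, r4, #38 -> r2=0xe2
body[1] sub  r0, r4, #9 -> r0=0xb3
body[2] add  r2, r2, r3 -> r2=0xf9
body[3] sub  r4, r3, #17 -> r4=0x06
epilogue: pop r4=0xbc, sp=0xe0
r0 is caller-saved -> body value

REG = 0xb3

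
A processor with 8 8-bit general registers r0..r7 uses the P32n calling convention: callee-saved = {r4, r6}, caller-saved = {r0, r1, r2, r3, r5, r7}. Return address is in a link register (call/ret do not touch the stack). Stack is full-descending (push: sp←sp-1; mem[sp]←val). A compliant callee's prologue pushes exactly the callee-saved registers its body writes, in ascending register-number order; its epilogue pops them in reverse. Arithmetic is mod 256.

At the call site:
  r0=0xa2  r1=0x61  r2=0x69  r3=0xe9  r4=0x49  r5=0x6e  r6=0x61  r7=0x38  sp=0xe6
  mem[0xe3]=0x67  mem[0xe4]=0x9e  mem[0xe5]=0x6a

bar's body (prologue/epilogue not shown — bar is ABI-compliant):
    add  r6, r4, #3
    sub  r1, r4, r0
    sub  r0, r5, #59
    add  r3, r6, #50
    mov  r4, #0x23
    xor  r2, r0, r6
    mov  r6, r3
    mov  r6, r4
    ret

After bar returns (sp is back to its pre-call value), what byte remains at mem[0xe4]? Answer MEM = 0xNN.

prologue: push r4 → mem[0xe5]=0x49, sp=0xe5
prologue: push r6 → mem[0xe4]=0x61, sp=0xe4
body[0] add  r6, r4, #3 → r6=0x4c
body[1] sub  r1, r4, r0 → r1=0xa7
body[2] sub  r0, r5, #59 → r0=0x33
body[3] add  r3, r6, #50 → r3=0x7e
body[4] mov  r4, #0x23 → r4=0x23
body[5] xor  r2, r0, r6 → r2=0x7f
body[6] mov  r6, r3 → r6=0x7e
body[7] mov  r6, r4 → r6=0x23
epilogue: pop r6=0x61, sp=0xe5
epilogue: pop r4=0x49, sp=0xe6
prologue pushed ['r4', 'r6'] at ['0xe5', '0xe4']

MEM = 0x61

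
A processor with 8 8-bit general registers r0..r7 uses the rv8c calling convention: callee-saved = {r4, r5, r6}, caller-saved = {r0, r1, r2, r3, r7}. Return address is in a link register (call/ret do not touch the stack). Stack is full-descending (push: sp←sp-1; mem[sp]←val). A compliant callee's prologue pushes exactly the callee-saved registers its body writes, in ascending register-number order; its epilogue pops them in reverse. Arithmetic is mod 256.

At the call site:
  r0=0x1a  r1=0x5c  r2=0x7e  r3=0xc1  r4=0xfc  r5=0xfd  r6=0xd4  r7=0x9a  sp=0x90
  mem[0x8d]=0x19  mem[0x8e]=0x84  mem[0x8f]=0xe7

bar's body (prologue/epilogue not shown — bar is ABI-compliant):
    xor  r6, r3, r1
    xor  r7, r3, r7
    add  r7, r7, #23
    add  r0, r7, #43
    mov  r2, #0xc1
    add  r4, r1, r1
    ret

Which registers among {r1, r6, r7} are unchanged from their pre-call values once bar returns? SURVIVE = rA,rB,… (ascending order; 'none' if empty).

SURVIVE = r1,r6

prologue: push r4 -> mem[0x8f]=0xfc, sp=0x8f
prologue: push r6 -> mem[0x8e]=0xd4, sp=0x8e
body[0] xor  r6, r3, r1 -> r6=0x9d
body[1] xor  r7, r3, r7 -> r7=0x5b
body[2] add  r7, r7, #23 -> r7=0x72
body[3] add  r0, r7, #43 -> r0=0x9d
body[4] mov  r2, #0xc1 -> r2=0xc1
body[5] add  r4, r1, r1 -> r4=0xb8
epilogue: pop r6=0xd4, sp=0x8f
epilogue: pop r4=0xfc, sp=0x90
r1: caller-saved, written=False
r6: callee-saved, written=True
r7: caller-saved, written=True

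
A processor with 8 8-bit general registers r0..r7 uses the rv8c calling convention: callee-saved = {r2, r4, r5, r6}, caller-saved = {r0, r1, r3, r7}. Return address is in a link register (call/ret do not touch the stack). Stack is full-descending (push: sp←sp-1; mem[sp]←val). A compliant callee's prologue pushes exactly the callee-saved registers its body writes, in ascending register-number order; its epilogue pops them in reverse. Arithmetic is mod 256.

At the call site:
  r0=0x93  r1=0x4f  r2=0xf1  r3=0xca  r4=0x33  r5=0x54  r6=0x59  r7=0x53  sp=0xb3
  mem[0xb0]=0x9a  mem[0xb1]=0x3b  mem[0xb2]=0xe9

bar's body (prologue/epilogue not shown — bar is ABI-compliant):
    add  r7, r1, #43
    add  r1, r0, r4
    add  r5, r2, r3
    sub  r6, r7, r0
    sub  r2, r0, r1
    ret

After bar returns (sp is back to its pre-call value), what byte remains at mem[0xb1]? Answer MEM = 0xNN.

prologue: push r2 -> mem[0xb2]=0xf1, sp=0xb2
prologue: push r5 -> mem[0xb1]=0x54, sp=0xb1
prologue: push r6 -> mem[0xb0]=0x59, sp=0xb0
body[0] add  r7, r1, #43 -> r7=0x7a
body[1] add  r1, r0, r4 -> r1=0xc6
body[2] add  r5, r2, r3 -> r5=0xbb
body[3] sub  r6, r7, r0 -> r6=0xe7
body[4] sub  r2, r0, r1 -> r2=0xcd
epilogue: pop r6=0x59, sp=0xb1
epilogue: pop r5=0x54, sp=0xb2
epilogue: pop r2=0xf1, sp=0xb3
prologue pushed ['r2', 'r5', 'r6'] at ['0xb2', '0xb1', '0xb0']

MEM = 0x54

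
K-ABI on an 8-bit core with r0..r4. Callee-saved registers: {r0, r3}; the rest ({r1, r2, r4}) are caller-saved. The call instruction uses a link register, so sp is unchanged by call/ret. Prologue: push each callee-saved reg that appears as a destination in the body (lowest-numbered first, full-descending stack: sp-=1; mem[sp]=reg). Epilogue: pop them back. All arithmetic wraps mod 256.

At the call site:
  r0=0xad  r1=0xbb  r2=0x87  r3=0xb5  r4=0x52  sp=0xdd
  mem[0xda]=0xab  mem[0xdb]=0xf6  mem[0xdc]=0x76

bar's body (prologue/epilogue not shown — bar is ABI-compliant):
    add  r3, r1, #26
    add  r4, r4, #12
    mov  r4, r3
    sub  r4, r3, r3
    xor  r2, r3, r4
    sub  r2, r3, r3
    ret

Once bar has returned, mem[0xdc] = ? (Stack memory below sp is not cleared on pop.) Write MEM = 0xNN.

prologue: push r3 → mem[0xdc]=0xb5, sp=0xdc
body[0] add  r3, r1, #26 → r3=0xd5
body[1] add  r4, r4, #12 → r4=0x5e
body[2] mov  r4, r3 → r4=0xd5
body[3] sub  r4, r3, r3 → r4=0x00
body[4] xor  r2, r3, r4 → r2=0xd5
body[5] sub  r2, r3, r3 → r2=0x00
epilogue: pop r3=0xb5, sp=0xdd
prologue pushed ['r3'] at ['0xdc']

MEM = 0xb5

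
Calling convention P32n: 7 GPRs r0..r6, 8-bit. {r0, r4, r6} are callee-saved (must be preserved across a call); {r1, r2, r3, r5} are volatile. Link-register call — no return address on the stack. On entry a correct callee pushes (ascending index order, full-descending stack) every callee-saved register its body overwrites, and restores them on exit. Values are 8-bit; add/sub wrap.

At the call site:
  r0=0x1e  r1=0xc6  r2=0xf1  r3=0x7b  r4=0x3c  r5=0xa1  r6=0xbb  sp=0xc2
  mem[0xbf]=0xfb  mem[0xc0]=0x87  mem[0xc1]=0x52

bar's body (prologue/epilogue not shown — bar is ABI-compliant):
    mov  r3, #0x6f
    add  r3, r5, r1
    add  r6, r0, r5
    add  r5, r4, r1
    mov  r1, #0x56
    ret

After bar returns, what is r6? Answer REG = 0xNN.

prologue: push r6 -> mem[0xc1]=0xbb, sp=0xc1
body[0] mov  r3, #0x6f -> r3=0x6f
body[1] add  r3, r5, r1 -> r3=0x67
body[2] add  r6, r0, r5 -> r6=0xbf
body[3] add  r5, r4, r1 -> r5=0x02
body[4] mov  r1, #0x56 -> r1=0x56
epilogue: pop r6=0xbb, sp=0xc2
r6 is callee-saved -> restored

REG = 0xbb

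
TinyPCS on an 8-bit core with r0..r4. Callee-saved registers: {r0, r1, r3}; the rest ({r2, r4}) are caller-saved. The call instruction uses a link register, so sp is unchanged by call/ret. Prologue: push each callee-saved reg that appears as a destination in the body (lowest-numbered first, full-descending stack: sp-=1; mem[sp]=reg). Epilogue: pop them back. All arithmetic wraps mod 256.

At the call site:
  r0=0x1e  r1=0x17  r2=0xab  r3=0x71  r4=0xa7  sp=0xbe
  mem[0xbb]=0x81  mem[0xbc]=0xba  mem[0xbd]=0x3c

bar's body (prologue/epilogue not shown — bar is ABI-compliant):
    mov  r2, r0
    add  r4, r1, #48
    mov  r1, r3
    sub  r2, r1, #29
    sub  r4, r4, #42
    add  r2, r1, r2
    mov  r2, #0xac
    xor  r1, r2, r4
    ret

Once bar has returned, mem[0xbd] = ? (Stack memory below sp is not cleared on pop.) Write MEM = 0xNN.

prologue: push r1 → mem[0xbd]=0x17, sp=0xbd
body[0] mov  r2, r0 → r2=0x1e
body[1] add  r4, r1, #48 → r4=0x47
body[2] mov  r1, r3 → r1=0x71
body[3] sub  r2, r1, #29 → r2=0x54
body[4] sub  r4, r4, #42 → r4=0x1d
body[5] add  r2, r1, r2 → r2=0xc5
body[6] mov  r2, #0xac → r2=0xac
body[7] xor  r1, r2, r4 → r1=0xb1
epilogue: pop r1=0x17, sp=0xbe
prologue pushed ['r1'] at ['0xbd']

MEM = 0x17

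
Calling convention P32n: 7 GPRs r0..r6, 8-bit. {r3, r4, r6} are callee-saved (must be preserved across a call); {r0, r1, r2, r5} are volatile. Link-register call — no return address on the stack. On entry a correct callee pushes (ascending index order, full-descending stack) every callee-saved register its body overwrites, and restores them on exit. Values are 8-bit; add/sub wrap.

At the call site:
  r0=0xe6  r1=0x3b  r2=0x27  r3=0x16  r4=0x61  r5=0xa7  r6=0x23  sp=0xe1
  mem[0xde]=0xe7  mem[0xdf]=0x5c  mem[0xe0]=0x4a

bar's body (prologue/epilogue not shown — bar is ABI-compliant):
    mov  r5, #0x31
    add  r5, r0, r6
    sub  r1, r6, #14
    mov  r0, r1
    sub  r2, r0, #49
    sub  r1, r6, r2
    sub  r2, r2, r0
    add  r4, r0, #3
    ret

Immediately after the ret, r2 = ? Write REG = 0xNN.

REG = 0xcf

prologue: push r4 -> mem[0xe0]=0x61, sp=0xe0
body[0] mov  r5, #0x31 -> r5=0x31
body[1] add  r5, r0, r6 -> r5=0x09
body[2] sub  r1, r6, #14 -> r1=0x15
body[3] mov  r0, r1 -> r0=0x15
body[4] sub  r2, r0, #49 -> r2=0xe4
body[5] sub  r1, r6, r2 -> r1=0x3f
body[6] sub  r2, r2, r0 -> r2=0xcf
body[7] add  r4, r0, #3 -> r4=0x18
epilogue: pop r4=0x61, sp=0xe1
r2 is caller-saved -> body value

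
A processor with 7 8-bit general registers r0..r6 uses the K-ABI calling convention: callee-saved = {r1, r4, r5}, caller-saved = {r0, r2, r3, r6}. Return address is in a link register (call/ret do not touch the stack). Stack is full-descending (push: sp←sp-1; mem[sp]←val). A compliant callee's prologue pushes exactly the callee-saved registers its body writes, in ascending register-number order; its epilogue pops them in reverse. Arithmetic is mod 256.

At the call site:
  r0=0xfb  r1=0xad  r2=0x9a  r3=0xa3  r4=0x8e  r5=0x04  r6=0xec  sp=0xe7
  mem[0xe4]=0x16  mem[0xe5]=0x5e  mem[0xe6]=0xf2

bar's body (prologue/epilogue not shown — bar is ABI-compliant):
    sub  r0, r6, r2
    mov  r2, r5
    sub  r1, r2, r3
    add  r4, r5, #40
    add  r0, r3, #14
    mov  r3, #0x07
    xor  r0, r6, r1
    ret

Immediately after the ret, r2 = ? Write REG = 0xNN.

REG = 0x04

prologue: push r1 -> mem[0xe6]=0xad, sp=0xe6
prologue: push r4 -> mem[0xe5]=0x8e, sp=0xe5
body[0] sub  r0, r6, r2 -> r0=0x52
body[1] mov  r2, r5 -> r2=0x04
body[2] sub  r1, r2, r3 -> r1=0x61
body[3] add  r4, r5, #40 -> r4=0x2c
body[4] add  r0, r3, #14 -> r0=0xb1
body[5] mov  r3, #0x07 -> r3=0x07
body[6] xor  r0, r6, r1 -> r0=0x8d
epilogue: pop r4=0x8e, sp=0xe6
epilogue: pop r1=0xad, sp=0xe7
r2 is caller-saved -> body value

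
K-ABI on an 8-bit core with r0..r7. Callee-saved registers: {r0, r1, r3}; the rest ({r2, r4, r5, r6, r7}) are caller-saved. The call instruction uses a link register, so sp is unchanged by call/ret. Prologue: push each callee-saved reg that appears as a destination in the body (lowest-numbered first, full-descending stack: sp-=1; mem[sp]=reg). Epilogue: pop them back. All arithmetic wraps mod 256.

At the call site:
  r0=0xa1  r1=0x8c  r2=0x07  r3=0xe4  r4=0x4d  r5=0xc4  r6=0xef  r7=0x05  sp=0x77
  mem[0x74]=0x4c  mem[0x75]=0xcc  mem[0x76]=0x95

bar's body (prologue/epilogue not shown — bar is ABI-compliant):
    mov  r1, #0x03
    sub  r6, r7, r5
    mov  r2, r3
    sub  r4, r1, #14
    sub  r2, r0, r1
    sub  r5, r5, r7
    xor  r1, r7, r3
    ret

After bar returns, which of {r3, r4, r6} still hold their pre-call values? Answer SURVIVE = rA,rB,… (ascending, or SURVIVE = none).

prologue: push r1 → mem[0x76]=0x8c, sp=0x76
body[0] mov  r1, #0x03 → r1=0x03
body[1] sub  r6, r7, r5 → r6=0x41
body[2] mov  r2, r3 → r2=0xe4
body[3] sub  r4, r1, #14 → r4=0xf5
body[4] sub  r2, r0, r1 → r2=0x9e
body[5] sub  r5, r5, r7 → r5=0xbf
body[6] xor  r1, r7, r3 → r1=0xe1
epilogue: pop r1=0x8c, sp=0x77
r3: callee-saved, written=False
r4: caller-saved, written=True
r6: caller-saved, written=True

SURVIVE = r3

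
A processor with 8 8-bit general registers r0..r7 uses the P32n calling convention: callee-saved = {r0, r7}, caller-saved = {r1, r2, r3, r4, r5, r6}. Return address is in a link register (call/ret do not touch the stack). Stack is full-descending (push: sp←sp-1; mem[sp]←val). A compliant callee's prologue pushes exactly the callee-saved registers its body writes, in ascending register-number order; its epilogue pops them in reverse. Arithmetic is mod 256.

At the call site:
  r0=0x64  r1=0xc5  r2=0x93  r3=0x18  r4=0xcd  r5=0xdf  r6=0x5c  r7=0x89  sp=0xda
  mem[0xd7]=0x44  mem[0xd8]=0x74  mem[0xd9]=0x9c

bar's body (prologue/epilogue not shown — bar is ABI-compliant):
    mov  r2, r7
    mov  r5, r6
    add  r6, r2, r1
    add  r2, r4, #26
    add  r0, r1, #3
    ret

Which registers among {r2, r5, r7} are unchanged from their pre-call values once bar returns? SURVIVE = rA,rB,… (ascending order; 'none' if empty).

SURVIVE = r7

prologue: push r0 → mem[0xd9]=0x64, sp=0xd9
body[0] mov  r2, r7 → r2=0x89
body[1] mov  r5, r6 → r5=0x5c
body[2] add  r6, r2, r1 → r6=0x4e
body[3] add  r2, r4, #26 → r2=0xe7
body[4] add  r0, r1, #3 → r0=0xc8
epilogue: pop r0=0x64, sp=0xda
r2: caller-saved, written=True
r5: caller-saved, written=True
r7: callee-saved, written=False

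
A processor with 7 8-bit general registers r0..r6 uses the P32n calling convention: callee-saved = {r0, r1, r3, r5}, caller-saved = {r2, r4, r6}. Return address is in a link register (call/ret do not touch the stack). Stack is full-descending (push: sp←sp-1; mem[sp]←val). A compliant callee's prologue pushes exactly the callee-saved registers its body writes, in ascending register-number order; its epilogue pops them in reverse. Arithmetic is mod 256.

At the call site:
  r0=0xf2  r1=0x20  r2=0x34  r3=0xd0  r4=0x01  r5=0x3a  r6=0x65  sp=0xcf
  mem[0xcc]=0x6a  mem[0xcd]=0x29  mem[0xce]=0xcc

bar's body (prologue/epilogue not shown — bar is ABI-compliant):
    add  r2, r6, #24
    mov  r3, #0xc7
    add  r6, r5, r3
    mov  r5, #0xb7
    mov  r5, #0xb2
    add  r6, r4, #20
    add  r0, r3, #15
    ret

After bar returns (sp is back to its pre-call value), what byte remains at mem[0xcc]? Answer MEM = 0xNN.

MEM = 0x3a

prologue: push r0 -> mem[0xce]=0xf2, sp=0xce
prologue: push r3 -> mem[0xcd]=0xd0, sp=0xcd
prologue: push r5 -> mem[0xcc]=0x3a, sp=0xcc
body[0] add  r2, r6, #24 -> r2=0x7d
body[1] mov  r3, #0xc7 -> r3=0xc7
body[2] add  r6, r5, r3 -> r6=0x01
body[3] mov  r5, #0xb7 -> r5=0xb7
body[4] mov  r5, #0xb2 -> r5=0xb2
body[5] add  r6, r4, #20 -> r6=0x15
body[6] add  r0, r3, #15 -> r0=0xd6
epilogue: pop r5=0x3a, sp=0xcd
epilogue: pop r3=0xd0, sp=0xce
epilogue: pop r0=0xf2, sp=0xcf
prologue pushed ['r0', 'r3', 'r5'] at ['0xce', '0xcd', '0xcc']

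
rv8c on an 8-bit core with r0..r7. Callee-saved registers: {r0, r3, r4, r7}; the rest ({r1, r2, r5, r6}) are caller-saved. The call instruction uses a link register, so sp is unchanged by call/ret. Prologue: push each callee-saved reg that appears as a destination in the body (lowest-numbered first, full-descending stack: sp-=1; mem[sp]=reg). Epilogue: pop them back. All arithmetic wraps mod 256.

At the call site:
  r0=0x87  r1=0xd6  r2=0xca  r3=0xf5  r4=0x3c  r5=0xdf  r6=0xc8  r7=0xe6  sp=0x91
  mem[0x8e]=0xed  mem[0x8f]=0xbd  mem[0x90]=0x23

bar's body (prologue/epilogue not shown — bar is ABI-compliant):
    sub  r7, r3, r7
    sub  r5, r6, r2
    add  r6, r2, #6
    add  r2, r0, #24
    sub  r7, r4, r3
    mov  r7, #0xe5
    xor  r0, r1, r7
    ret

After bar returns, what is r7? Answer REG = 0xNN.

prologue: push r0 → mem[0x90]=0x87, sp=0x90
prologue: push r7 → mem[0x8f]=0xe6, sp=0x8f
body[0] sub  r7, r3, r7 → r7=0x0f
body[1] sub  r5, r6, r2 → r5=0xfe
body[2] add  r6, r2, #6 → r6=0xd0
body[3] add  r2, r0, #24 → r2=0x9f
body[4] sub  r7, r4, r3 → r7=0x47
body[5] mov  r7, #0xe5 → r7=0xe5
body[6] xor  r0, r1, r7 → r0=0x33
epilogue: pop r7=0xe6, sp=0x90
epilogue: pop r0=0x87, sp=0x91
r7 is callee-saved → restored

REG = 0xe6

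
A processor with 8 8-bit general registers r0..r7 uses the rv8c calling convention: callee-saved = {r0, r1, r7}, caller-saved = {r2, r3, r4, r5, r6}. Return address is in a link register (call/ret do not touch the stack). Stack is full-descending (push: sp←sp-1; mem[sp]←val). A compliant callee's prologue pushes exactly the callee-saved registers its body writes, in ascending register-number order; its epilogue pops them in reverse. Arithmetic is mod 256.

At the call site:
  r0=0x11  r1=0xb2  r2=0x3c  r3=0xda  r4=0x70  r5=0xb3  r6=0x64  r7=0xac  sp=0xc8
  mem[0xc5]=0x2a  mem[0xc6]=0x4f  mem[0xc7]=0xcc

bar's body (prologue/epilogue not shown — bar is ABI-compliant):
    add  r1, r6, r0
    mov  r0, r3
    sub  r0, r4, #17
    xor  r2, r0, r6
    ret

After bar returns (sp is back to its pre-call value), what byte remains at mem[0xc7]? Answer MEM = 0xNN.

MEM = 0x11

prologue: push r0 -> mem[0xc7]=0x11, sp=0xc7
prologue: push r1 -> mem[0xc6]=0xb2, sp=0xc6
body[0] add  r1, r6, r0 -> r1=0x75
body[1] mov  r0, r3 -> r0=0xda
body[2] sub  r0, r4, #17 -> r0=0x5f
body[3] xor  r2, r0, r6 -> r2=0x3b
epilogue: pop r1=0xb2, sp=0xc7
epilogue: pop r0=0x11, sp=0xc8
prologue pushed ['r0', 'r1'] at ['0xc7', '0xc6']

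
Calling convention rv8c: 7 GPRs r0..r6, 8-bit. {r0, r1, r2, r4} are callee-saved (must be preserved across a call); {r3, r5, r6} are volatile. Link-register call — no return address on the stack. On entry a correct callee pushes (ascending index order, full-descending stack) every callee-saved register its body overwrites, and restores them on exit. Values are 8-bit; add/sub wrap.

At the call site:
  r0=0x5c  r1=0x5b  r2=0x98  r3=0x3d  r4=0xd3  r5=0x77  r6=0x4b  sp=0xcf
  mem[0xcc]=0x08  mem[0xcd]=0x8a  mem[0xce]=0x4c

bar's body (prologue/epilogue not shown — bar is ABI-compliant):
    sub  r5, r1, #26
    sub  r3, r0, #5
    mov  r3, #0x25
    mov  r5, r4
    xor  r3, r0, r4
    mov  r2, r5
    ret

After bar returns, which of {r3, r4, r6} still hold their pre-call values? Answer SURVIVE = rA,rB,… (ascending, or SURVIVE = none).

SURVIVE = r4,r6

prologue: push r2 -> mem[0xce]=0x98, sp=0xce
body[0] sub  r5, r1, #26 -> r5=0x41
body[1] sub  r3, r0, #5 -> r3=0x57
body[2] mov  r3, #0x25 -> r3=0x25
body[3] mov  r5, r4 -> r5=0xd3
body[4] xor  r3, r0, r4 -> r3=0x8f
body[5] mov  r2, r5 -> r2=0xd3
epilogue: pop r2=0x98, sp=0xcf
r3: caller-saved, written=True
r4: callee-saved, written=False
r6: caller-saved, written=False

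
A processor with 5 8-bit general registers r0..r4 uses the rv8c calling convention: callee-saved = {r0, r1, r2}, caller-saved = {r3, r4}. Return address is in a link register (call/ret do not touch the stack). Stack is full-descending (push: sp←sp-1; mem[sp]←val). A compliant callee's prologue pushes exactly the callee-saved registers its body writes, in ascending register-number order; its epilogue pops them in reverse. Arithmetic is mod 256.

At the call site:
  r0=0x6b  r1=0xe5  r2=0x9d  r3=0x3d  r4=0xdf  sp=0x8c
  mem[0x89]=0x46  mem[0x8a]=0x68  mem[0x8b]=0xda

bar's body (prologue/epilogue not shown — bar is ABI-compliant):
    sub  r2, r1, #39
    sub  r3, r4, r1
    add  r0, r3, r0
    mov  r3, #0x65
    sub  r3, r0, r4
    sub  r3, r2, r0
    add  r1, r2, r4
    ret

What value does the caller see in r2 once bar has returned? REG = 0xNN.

prologue: push r0 → mem[0x8b]=0x6b, sp=0x8b
prologue: push r1 → mem[0x8a]=0xe5, sp=0x8a
prologue: push r2 → mem[0x89]=0x9d, sp=0x89
body[0] sub  r2, r1, #39 → r2=0xbe
body[1] sub  r3, r4, r1 → r3=0xfa
body[2] add  r0, r3, r0 → r0=0x65
body[3] mov  r3, #0x65 → r3=0x65
body[4] sub  r3, r0, r4 → r3=0x86
body[5] sub  r3, r2, r0 → r3=0x59
body[6] add  r1, r2, r4 → r1=0x9d
epilogue: pop r2=0x9d, sp=0x8a
epilogue: pop r1=0xe5, sp=0x8b
epilogue: pop r0=0x6b, sp=0x8c
r2 is callee-saved → restored

REG = 0x9d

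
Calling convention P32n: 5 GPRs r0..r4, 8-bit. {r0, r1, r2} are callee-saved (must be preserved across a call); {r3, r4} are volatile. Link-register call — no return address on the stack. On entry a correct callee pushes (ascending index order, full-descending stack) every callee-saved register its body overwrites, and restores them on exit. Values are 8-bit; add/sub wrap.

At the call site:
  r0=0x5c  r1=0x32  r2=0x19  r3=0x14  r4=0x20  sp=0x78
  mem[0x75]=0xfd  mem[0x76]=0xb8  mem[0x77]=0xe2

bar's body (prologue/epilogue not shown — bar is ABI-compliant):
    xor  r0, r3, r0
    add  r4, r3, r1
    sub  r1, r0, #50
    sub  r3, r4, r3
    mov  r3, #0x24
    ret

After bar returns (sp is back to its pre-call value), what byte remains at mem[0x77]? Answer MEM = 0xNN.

prologue: push r0 → mem[0x77]=0x5c, sp=0x77
prologue: push r1 → mem[0x76]=0x32, sp=0x76
body[0] xor  r0, r3, r0 → r0=0x48
body[1] add  r4, r3, r1 → r4=0x46
body[2] sub  r1, r0, #50 → r1=0x16
body[3] sub  r3, r4, r3 → r3=0x32
body[4] mov  r3, #0x24 → r3=0x24
epilogue: pop r1=0x32, sp=0x77
epilogue: pop r0=0x5c, sp=0x78
prologue pushed ['r0', 'r1'] at ['0x77', '0x76']

MEM = 0x5c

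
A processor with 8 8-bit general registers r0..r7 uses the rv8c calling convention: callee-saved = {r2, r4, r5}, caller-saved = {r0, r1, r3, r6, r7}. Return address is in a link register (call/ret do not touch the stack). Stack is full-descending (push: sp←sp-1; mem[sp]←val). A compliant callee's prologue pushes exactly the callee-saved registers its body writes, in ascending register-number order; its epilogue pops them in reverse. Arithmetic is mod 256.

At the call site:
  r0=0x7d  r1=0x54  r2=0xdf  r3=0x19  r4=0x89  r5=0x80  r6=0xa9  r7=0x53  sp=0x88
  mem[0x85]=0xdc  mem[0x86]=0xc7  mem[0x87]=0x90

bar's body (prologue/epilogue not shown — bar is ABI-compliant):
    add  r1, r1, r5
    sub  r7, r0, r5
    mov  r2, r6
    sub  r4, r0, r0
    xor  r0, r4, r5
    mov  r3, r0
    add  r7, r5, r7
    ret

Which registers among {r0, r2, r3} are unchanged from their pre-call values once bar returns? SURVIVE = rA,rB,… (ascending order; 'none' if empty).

prologue: push r2 -> mem[0x87]=0xdf, sp=0x87
prologue: push r4 -> mem[0x86]=0x89, sp=0x86
body[0] add  r1, r1, r5 -> r1=0xd4
body[1] sub  r7, r0, r5 -> r7=0xfd
body[2] mov  r2, r6 -> r2=0xa9
body[3] sub  r4, r0, r0 -> r4=0x00
body[4] xor  r0, r4, r5 -> r0=0x80
body[5] mov  r3, r0 -> r3=0x80
body[6] add  r7, r5, r7 -> r7=0x7d
epilogue: pop r4=0x89, sp=0x87
epilogue: pop r2=0xdf, sp=0x88
r0: caller-saved, written=True
r2: callee-saved, written=True
r3: caller-saved, written=True

SURVIVE = r2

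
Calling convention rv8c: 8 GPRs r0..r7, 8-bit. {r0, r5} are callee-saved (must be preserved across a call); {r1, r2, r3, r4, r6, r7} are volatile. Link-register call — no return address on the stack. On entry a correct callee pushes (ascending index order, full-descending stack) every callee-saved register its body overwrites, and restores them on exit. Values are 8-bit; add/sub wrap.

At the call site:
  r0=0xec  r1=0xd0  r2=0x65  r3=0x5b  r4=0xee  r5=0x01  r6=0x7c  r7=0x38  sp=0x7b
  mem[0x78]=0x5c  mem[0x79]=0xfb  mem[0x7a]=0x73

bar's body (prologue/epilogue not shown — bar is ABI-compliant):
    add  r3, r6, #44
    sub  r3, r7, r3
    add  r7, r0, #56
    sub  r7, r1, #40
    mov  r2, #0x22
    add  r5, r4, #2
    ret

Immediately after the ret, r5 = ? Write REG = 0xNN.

REG = 0x01

prologue: push r5 -> mem[0x7a]=0x01, sp=0x7a
body[0] add  r3, r6, #44 -> r3=0xa8
body[1] sub  r3, r7, r3 -> r3=0x90
body[2] add  r7, r0, #56 -> r7=0x24
body[3] sub  r7, r1, #40 -> r7=0xa8
body[4] mov  r2, #0x22 -> r2=0x22
body[5] add  r5, r4, #2 -> r5=0xf0
epilogue: pop r5=0x01, sp=0x7b
r5 is callee-saved -> restored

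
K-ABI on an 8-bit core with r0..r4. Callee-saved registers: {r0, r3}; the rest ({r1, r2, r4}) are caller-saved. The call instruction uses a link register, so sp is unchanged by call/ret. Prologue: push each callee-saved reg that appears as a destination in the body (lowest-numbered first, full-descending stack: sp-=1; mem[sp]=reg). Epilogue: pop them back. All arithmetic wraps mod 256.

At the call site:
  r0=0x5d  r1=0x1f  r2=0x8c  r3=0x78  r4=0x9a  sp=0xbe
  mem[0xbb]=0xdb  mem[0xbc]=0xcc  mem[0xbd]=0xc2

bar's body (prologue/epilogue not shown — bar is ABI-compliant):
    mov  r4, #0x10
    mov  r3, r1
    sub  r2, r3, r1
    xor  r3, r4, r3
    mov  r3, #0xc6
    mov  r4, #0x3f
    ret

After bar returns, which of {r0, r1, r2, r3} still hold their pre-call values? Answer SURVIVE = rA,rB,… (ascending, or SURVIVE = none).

SURVIVE = r0,r1,r3

prologue: push r3 → mem[0xbd]=0x78, sp=0xbd
body[0] mov  r4, #0x10 → r4=0x10
body[1] mov  r3, r1 → r3=0x1f
body[2] sub  r2, r3, r1 → r2=0x00
body[3] xor  r3, r4, r3 → r3=0x0f
body[4] mov  r3, #0xc6 → r3=0xc6
body[5] mov  r4, #0x3f → r4=0x3f
epilogue: pop r3=0x78, sp=0xbe
r0: callee-saved, written=False
r1: caller-saved, written=False
r2: caller-saved, written=True
r3: callee-saved, written=True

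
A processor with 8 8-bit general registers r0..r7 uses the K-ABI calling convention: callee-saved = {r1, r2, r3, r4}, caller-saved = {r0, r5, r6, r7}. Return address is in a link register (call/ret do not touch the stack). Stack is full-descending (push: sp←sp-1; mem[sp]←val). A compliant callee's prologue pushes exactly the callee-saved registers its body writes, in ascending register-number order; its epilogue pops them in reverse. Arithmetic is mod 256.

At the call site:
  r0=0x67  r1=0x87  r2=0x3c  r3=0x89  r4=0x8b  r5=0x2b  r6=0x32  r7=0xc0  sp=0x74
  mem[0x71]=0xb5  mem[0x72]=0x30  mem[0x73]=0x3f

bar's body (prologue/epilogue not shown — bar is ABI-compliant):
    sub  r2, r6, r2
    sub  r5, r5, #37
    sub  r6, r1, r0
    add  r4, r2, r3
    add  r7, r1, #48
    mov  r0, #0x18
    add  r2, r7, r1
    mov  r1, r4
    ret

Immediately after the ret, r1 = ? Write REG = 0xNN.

REG = 0x87

prologue: push r1 -> mem[0x73]=0x87, sp=0x73
prologue: push r2 -> mem[0x72]=0x3c, sp=0x72
prologue: push r4 -> mem[0x71]=0x8b, sp=0x71
body[0] sub  r2, r6, r2 -> r2=0xf6
body[1] sub  r5, r5, #37 -> r5=0x06
body[2] sub  r6, r1, r0 -> r6=0x20
body[3] add  r4, r2, r3 -> r4=0x7f
body[4] add  r7, r1, #48 -> r7=0xb7
body[5] mov  r0, #0x18 -> r0=0x18
body[6] add  r2, r7, r1 -> r2=0x3e
body[7] mov  r1, r4 -> r1=0x7f
epilogue: pop r4=0x8b, sp=0x72
epilogue: pop r2=0x3c, sp=0x73
epilogue: pop r1=0x87, sp=0x74
r1 is callee-saved -> restored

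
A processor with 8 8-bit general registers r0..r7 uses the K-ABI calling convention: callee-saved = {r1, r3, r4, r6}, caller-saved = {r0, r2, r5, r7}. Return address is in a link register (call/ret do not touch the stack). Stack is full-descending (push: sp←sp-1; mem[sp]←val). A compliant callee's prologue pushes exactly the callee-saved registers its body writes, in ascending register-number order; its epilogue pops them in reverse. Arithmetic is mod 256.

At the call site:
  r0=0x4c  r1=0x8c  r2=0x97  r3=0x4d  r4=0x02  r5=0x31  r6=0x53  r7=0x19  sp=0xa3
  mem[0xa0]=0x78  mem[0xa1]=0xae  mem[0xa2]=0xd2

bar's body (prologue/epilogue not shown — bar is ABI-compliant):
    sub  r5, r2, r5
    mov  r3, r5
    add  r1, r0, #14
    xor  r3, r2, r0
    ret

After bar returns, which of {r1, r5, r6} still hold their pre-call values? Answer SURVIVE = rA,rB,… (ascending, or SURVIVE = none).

prologue: push r1 -> mem[0xa2]=0x8c, sp=0xa2
prologue: push r3 -> mem[0xa1]=0x4d, sp=0xa1
body[0] sub  r5, r2, r5 -> r5=0x66
body[1] mov  r3, r5 -> r3=0x66
body[2] add  r1, r0, #14 -> r1=0x5a
body[3] xor  r3, r2, r0 -> r3=0xdb
epilogue: pop r3=0x4d, sp=0xa2
epilogue: pop r1=0x8c, sp=0xa3
r1: callee-saved, written=True
r5: caller-saved, written=True
r6: callee-saved, written=False

SURVIVE = r1,r6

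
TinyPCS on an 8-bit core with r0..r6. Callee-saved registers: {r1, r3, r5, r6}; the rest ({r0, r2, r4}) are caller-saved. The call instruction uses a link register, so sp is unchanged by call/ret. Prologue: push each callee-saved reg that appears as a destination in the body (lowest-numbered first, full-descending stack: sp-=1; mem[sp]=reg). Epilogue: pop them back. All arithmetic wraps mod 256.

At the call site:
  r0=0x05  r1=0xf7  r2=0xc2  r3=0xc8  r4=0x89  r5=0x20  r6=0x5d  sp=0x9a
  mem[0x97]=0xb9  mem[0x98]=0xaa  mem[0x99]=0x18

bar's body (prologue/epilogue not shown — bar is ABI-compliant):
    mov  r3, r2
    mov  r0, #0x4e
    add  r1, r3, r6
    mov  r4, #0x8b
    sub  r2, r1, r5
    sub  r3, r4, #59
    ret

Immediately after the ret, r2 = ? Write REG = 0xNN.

prologue: push r1 → mem[0x99]=0xf7, sp=0x99
prologue: push r3 → mem[0x98]=0xc8, sp=0x98
body[0] mov  r3, r2 → r3=0xc2
body[1] mov  r0, #0x4e → r0=0x4e
body[2] add  r1, r3, r6 → r1=0x1f
body[3] mov  r4, #0x8b → r4=0x8b
body[4] sub  r2, r1, r5 → r2=0xff
body[5] sub  r3, r4, #59 → r3=0x50
epilogue: pop r3=0xc8, sp=0x99
epilogue: pop r1=0xf7, sp=0x9a
r2 is caller-saved → body value

REG = 0xff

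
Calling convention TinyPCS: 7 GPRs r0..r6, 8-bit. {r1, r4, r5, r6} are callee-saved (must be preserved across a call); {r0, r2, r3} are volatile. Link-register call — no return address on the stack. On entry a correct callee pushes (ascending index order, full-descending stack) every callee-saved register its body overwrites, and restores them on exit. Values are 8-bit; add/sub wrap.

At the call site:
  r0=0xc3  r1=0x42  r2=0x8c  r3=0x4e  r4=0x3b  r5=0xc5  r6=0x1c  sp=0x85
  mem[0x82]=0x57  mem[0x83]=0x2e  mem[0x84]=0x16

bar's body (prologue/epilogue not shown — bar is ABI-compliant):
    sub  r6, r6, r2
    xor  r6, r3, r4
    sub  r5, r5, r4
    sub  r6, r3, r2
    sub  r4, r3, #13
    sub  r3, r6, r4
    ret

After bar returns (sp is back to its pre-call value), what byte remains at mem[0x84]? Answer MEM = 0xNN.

prologue: push r4 → mem[0x84]=0x3b, sp=0x84
prologue: push r5 → mem[0x83]=0xc5, sp=0x83
prologue: push r6 → mem[0x82]=0x1c, sp=0x82
body[0] sub  r6, r6, r2 → r6=0x90
body[1] xor  r6, r3, r4 → r6=0x75
body[2] sub  r5, r5, r4 → r5=0x8a
body[3] sub  r6, r3, r2 → r6=0xc2
body[4] sub  r4, r3, #13 → r4=0x41
body[5] sub  r3, r6, r4 → r3=0x81
epilogue: pop r6=0x1c, sp=0x83
epilogue: pop r5=0xc5, sp=0x84
epilogue: pop r4=0x3b, sp=0x85
prologue pushed ['r4', 'r5', 'r6'] at ['0x84', '0x83', '0x82']

MEM = 0x3b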